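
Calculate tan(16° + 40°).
tan(16° + 40°) = (tan 16° + tan 40°)/(1 - tan 16° tan 40°) = 1.483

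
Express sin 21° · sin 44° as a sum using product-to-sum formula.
sin 21° sin 44° = (1/2)[cos(21°-44°) - cos(21°+44°)]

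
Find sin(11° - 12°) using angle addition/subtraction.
sin(11° - 12°) = sin 11° cos 12° - cos 11° sin 12° = -0.01745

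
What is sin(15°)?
sin(15°) = (√6-√2)/4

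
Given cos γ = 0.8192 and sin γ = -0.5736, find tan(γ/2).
tan(γ/2) = sin γ / (1 + cos γ) = -0.3153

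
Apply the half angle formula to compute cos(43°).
cos(43°) = √((1 + cos 86°)/2) = 0.7314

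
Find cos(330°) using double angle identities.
cos(330°) = cos²165° - sin²165° = √3/2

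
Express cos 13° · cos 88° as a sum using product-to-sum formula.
cos 13° cos 88° = (1/2)[cos(13°-88°) + cos(13°+88°)]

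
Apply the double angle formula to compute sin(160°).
sin(160°) = 2 sin 80° cos 80° = 0.342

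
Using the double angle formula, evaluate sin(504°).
sin(504°) = 2 sin 252° cos 252° = 0.5878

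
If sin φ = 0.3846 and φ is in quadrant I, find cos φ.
cos φ = 0.9231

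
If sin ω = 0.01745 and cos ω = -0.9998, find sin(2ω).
sin(2ω) = 2 sin ω cos ω = -0.03489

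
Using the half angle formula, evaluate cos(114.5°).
cos(114.5°) = -√((1 + cos 229°)/2) = -0.4147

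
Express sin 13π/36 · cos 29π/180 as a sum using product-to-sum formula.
sin 13π/36 cos 29π/180 = (1/2)[sin(13π/36+29π/180) + sin(13π/36-29π/180)]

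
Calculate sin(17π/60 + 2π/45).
sin(17π/60 + 2π/45) = sin 17π/60 cos 2π/45 + cos 17π/60 sin 2π/45 = 0.8572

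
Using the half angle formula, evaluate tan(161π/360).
tan(161π/360) = sin 161π/180 / (1 + cos 161π/180) = 5.976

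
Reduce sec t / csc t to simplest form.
sec t / csc t = tan t (using Reciprocal identities)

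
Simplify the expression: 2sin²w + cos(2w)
2sin²w + cos(2w) = 1 (using Double angle)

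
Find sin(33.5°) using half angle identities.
sin(33.5°) = √((1 - cos 67°)/2) = 0.5519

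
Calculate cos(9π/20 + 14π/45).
cos(9π/20 + 14π/45) = cos 9π/20 cos 14π/45 - sin 9π/20 sin 14π/45 = -0.7314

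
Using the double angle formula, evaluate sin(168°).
sin(168°) = 2 sin 84° cos 84° = 0.2079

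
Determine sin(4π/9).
sin(4π/9) = 0.9848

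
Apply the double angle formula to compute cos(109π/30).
cos(109π/30) = cos²109π/60 - sin²109π/60 = 0.4067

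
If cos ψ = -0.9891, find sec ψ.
sec ψ = 1/cos ψ = -1.011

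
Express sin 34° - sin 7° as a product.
sin 34° - sin 7° = 2 cos(20.5°) sin(13.5°)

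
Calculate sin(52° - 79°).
sin(52° - 79°) = sin 52° cos 79° - cos 52° sin 79° = -0.454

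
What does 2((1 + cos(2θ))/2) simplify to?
2((1 + cos(2θ))/2) = 2(cos²θ) (using Power reduction)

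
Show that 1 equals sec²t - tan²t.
RHS = 1/cos²t - sin²t/cos²t = (1 - sin²t)/cos²t = cos²t/cos²t = 1 = LHS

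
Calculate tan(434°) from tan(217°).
tan(434°) = 2 tan 217° / (1 - tan²217°) = 3.487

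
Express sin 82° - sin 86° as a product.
sin 82° - sin 86° = 2 cos(84°) sin(-2°)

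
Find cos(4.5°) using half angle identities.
cos(4.5°) = √((1 + cos 9°)/2) = 0.9969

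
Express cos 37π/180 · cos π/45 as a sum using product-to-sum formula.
cos 37π/180 cos π/45 = (1/2)[cos(37π/180-π/45) + cos(37π/180+π/45)]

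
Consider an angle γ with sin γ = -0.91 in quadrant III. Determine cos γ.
cos γ = ±√(1 - sin²γ) = -0.4146 (negative in QIII)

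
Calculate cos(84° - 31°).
cos(84° - 31°) = cos 84° cos 31° + sin 84° sin 31° = 0.6018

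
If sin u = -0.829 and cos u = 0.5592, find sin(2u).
sin(2u) = 2 sin u cos u = -0.9272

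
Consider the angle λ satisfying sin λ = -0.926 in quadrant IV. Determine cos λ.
cos λ = √(1 - sin²λ) = 0.3775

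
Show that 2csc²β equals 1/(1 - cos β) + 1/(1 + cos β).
RHS = [(1 + cos β) + (1 - cos β)] / [(1 - cos β)(1 + cos β)] = 2/(1 - cos²β) = 2/sin²β = 2csc²β = LHS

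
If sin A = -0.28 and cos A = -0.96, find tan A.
tan A = sin A / cos A = 0.2917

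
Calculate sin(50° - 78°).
sin(50° - 78°) = sin 50° cos 78° - cos 50° sin 78° = -0.4695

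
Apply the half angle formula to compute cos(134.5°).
cos(134.5°) = -√((1 + cos 269°)/2) = -0.7009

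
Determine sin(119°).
sin(119°) = 0.8746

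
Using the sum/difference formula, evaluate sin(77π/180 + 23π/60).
sin(77π/180 + 23π/60) = sin 77π/180 cos 23π/60 + cos 77π/180 sin 23π/60 = 0.5592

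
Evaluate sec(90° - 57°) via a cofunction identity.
sec(90° - 57°) = csc(57°) = 1.192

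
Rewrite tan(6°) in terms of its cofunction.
tan(6°) = cot(90° - 6°) = cot(84°)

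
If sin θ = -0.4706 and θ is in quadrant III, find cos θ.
cos θ = -0.8823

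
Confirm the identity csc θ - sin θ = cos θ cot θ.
LHS = 1/sin θ - sin θ = (1 - sin²θ)/sin θ = cos²θ/sin θ = cos θ · (cos θ/sin θ) = cos θ cot θ = RHS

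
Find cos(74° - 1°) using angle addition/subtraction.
cos(74° - 1°) = cos 74° cos 1° + sin 74° sin 1° = 0.2924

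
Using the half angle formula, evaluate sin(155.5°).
sin(155.5°) = √((1 - cos 311°)/2) = 0.4147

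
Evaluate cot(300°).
cot(300°) = -√3/3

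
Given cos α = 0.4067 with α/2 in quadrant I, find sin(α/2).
sin(α/2) = ±√((1 - cos α)/2); positive since α/2 ∈ QI, so sin(α/2) = 0.5447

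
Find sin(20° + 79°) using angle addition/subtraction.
sin(20° + 79°) = sin 20° cos 79° + cos 20° sin 79° = 0.9877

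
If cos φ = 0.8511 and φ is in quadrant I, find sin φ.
sin φ = 0.525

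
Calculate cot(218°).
cot(218°) = 1.28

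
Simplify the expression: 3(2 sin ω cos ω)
3(2 sin ω cos ω) = 3(sin(2ω)) (using Double angle)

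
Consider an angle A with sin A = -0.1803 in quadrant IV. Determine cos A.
cos A = √(1 - sin²A) = 0.9836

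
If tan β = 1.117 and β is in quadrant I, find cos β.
cos β = 0.667 (using tan²β + 1 = sec²β)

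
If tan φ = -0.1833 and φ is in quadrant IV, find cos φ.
cos φ = 0.9836 (using tan²φ + 1 = sec²φ)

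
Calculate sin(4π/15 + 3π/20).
sin(4π/15 + 3π/20) = sin 4π/15 cos 3π/20 + cos 4π/15 sin 3π/20 = (√6+√2)/4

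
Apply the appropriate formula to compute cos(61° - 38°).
cos(61° - 38°) = cos 61° cos 38° + sin 61° sin 38° = 0.9205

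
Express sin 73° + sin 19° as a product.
sin 73° + sin 19° = 2 sin(46°) cos(27°)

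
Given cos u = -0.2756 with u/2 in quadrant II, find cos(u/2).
cos(u/2) = ±√((1 + cos u)/2); negative since u/2 ∈ QII, so cos(u/2) = -0.6018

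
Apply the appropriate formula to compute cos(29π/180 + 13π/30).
cos(29π/180 + 13π/30) = cos 29π/180 cos 13π/30 - sin 29π/180 sin 13π/30 = -0.2924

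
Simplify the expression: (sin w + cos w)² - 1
(sin w + cos w)² - 1 = sin(2w) (using Pythagorean + double angle)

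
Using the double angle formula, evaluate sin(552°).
sin(552°) = 2 sin 276° cos 276° = -0.2079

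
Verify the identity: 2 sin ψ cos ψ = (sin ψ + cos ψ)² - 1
RHS = sin²ψ + 2 sin ψ cos ψ + cos²ψ - 1 = (sin²ψ + cos²ψ) + 2 sin ψ cos ψ - 1 = 1 + 2 sin ψ cos ψ - 1 = 2 sin ψ cos ψ = LHS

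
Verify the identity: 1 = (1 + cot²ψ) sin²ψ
RHS = csc²ψ · sin²ψ = (1/sin²ψ) · sin²ψ = 1 = LHS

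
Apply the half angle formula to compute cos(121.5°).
cos(121.5°) = -√((1 + cos 243°)/2) = -0.5225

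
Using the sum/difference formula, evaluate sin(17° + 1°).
sin(17° + 1°) = sin 17° cos 1° + cos 17° sin 1° = 0.309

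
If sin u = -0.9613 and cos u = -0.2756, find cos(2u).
cos(2u) = cos²u - sin²u = -0.8481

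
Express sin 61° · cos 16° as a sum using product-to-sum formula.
sin 61° cos 16° = (1/2)[sin(61°+16°) + sin(61°-16°)]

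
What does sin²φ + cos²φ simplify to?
sin²φ + cos²φ = 1 (using Pythagorean identity)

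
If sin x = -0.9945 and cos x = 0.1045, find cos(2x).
cos(2x) = cos²x - sin²x = -0.9781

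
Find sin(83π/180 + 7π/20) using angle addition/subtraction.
sin(83π/180 + 7π/20) = sin 83π/180 cos 7π/20 + cos 83π/180 sin 7π/20 = 0.5592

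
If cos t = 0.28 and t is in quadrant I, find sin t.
sin t = 0.96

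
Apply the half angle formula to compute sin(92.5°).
sin(92.5°) = √((1 - cos 185°)/2) = 0.999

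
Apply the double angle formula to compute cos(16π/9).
cos(16π/9) = cos²8π/9 - sin²8π/9 = 0.766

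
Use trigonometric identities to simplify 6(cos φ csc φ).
6(cos φ csc φ) = 6(cot φ) (using Reciprocal + quotient)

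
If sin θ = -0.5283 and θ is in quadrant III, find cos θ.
cos θ = -0.8491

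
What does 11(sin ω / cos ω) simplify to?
11(sin ω / cos ω) = 11(tan ω) (using Quotient identity)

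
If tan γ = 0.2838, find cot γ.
cot γ = 1/tan γ = 3.524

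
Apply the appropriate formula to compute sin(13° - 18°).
sin(13° - 18°) = sin 13° cos 18° - cos 13° sin 18° = -0.08716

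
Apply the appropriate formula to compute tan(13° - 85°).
tan(13° - 85°) = (tan 13° - tan 85°)/(1 + tan 13° tan 85°) = -3.078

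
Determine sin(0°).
sin(0°) = 0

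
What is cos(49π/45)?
cos(49π/45) = -0.9613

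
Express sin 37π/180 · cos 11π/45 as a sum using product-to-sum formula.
sin 37π/180 cos 11π/45 = (1/2)[sin(37π/180+11π/45) + sin(37π/180-11π/45)]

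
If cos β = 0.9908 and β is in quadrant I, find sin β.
sin β = 0.1353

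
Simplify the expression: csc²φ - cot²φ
csc²φ - cot²φ = 1 (using Pythagorean identity)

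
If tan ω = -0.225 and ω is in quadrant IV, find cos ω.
cos ω = 0.9756 (using tan²ω + 1 = sec²ω)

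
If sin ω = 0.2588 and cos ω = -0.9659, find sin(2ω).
sin(2ω) = 2 sin ω cos ω = -0.4999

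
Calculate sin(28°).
sin(28°) = 0.4695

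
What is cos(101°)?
cos(101°) = -0.1908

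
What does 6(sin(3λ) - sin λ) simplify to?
6(sin(3λ) - sin λ) = 6(2 cos(2λ) sin λ) (using Sum-to-product)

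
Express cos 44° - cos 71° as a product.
cos 44° - cos 71° = -2 sin(57.5°) sin(-13.5°)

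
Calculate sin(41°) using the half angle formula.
sin(41°) = √((1 - cos 82°)/2) = 0.6561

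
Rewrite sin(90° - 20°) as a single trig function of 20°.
sin(90° - 20°) = cos(20°)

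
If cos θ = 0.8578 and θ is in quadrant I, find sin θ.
sin θ = 0.514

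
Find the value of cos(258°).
cos(258°) = -0.2079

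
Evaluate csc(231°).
csc(231°) = -1.287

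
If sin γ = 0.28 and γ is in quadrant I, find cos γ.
cos γ = 0.96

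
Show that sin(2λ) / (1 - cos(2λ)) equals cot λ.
LHS = 2 sin λ cos λ / (2sin²λ) = cos λ/sin λ = cot λ = RHS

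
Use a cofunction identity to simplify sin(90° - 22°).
sin(90° - 22°) = cos(22°)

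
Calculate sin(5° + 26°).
sin(5° + 26°) = sin 5° cos 26° + cos 5° sin 26° = 0.515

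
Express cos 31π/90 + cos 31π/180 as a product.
cos 31π/90 + cos 31π/180 = 2 cos(31π/120) cos(31π/360)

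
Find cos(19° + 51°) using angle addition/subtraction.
cos(19° + 51°) = cos 19° cos 51° - sin 19° sin 51° = 0.342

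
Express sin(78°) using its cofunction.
sin(78°) = cos(90° - 78°) = cos(12°)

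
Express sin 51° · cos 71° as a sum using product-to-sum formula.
sin 51° cos 71° = (1/2)[sin(51°+71°) + sin(51°-71°)]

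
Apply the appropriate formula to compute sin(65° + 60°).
sin(65° + 60°) = sin 65° cos 60° + cos 65° sin 60° = 0.8192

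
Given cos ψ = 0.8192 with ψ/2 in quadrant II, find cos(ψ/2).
cos(ψ/2) = ±√((1 + cos ψ)/2); negative since ψ/2 ∈ QII, so cos(ψ/2) = -0.9537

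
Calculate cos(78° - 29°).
cos(78° - 29°) = cos 78° cos 29° + sin 78° sin 29° = 0.6561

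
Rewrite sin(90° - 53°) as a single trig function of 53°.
sin(90° - 53°) = cos(53°)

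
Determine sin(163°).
sin(163°) = 0.2924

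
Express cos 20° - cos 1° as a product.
cos 20° - cos 1° = -2 sin(10.5°) sin(9.5°)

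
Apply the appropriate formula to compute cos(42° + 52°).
cos(42° + 52°) = cos 42° cos 52° - sin 42° sin 52° = -0.06976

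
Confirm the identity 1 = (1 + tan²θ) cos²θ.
RHS = sec²θ · cos²θ = (1/cos²θ) · cos²θ = 1 = LHS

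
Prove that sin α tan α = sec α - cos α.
RHS = 1/cos α - cos α = (1 - cos²α)/cos α = sin²α/cos α = sin α · (sin α/cos α) = sin α tan α = LHS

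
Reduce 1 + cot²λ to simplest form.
1 + cot²λ = csc²λ (using Pythagorean identity)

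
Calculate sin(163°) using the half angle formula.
sin(163°) = √((1 - cos 326°)/2) = 0.2924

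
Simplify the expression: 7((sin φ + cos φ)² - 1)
7((sin φ + cos φ)² - 1) = 7(sin(2φ)) (using Pythagorean + double angle)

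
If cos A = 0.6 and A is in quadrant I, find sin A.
sin A = 0.8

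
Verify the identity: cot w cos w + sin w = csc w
LHS = cos²w/sin w + sin w = (cos²w + sin²w)/sin w = 1/sin w = csc w = RHS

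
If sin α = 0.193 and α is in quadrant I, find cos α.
cos α = 0.9812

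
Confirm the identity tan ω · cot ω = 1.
LHS = (sin ω/cos ω) · (cos ω/sin ω) = 1 = RHS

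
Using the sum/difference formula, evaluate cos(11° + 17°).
cos(11° + 17°) = cos 11° cos 17° - sin 11° sin 17° = 0.8829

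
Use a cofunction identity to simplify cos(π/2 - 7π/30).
cos(π/2 - 7π/30) = sin(7π/30)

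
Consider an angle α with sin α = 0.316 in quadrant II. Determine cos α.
cos α = ±√(1 - sin²α) = -0.9488 (negative in QII)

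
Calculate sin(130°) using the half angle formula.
sin(130°) = √((1 - cos 260°)/2) = 0.766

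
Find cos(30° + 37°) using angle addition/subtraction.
cos(30° + 37°) = cos 30° cos 37° - sin 30° sin 37° = 0.3907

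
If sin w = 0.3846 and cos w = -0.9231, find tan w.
tan w = sin w / cos w = -0.4166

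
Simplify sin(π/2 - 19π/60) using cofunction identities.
sin(π/2 - 19π/60) = cos(19π/60)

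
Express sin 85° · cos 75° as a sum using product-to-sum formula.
sin 85° cos 75° = (1/2)[sin(85°+75°) + sin(85°-75°)]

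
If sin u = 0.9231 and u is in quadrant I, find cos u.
cos u = 0.3846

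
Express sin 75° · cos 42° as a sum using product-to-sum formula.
sin 75° cos 42° = (1/2)[sin(75°+42°) + sin(75°-42°)]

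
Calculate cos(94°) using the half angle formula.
cos(94°) = -√((1 + cos 188°)/2) = -0.06976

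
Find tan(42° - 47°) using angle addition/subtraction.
tan(42° - 47°) = (tan 42° - tan 47°)/(1 + tan 42° tan 47°) = -0.08749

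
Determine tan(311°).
tan(311°) = -1.15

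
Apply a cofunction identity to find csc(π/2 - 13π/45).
csc(π/2 - 13π/45) = sec(13π/45) = 1.624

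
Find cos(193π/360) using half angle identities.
cos(193π/360) = -√((1 + cos 193π/180)/2) = -0.1132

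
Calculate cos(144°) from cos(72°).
cos(144°) = cos²72° - sin²72° = -0.809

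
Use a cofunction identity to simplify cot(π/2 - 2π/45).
cot(π/2 - 2π/45) = tan(2π/45)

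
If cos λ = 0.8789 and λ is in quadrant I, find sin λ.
sin λ = 0.477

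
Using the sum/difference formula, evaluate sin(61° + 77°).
sin(61° + 77°) = sin 61° cos 77° + cos 61° sin 77° = 0.6691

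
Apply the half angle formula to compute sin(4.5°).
sin(4.5°) = √((1 - cos 9°)/2) = 0.07846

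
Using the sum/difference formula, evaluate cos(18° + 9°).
cos(18° + 9°) = cos 18° cos 9° - sin 18° sin 9° = 0.891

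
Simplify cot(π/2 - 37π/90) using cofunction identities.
cot(π/2 - 37π/90) = tan(37π/90)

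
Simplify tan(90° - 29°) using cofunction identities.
tan(90° - 29°) = cot(29°)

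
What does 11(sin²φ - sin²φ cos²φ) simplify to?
11(sin²φ - sin²φ cos²φ) = 11(sin⁴φ) (using Factoring)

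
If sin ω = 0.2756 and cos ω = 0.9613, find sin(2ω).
sin(2ω) = 2 sin ω cos ω = 0.5299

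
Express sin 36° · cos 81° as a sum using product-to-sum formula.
sin 36° cos 81° = (1/2)[sin(36°+81°) + sin(36°-81°)]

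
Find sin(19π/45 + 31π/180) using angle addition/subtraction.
sin(19π/45 + 31π/180) = sin 19π/45 cos 31π/180 + cos 19π/45 sin 31π/180 = 0.9563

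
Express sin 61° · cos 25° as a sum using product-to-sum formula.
sin 61° cos 25° = (1/2)[sin(61°+25°) + sin(61°-25°)]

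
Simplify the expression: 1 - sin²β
1 - sin²β = cos²β (using Pythagorean identity)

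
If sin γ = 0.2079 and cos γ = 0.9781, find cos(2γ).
cos(2γ) = cos²γ - sin²γ = 0.9135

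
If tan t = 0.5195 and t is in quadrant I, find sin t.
sin t = 0.461 (using tan²t + 1 = sec²t)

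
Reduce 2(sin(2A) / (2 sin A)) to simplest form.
2(sin(2A) / (2 sin A)) = 2(cos A) (using Double angle)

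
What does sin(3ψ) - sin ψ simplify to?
sin(3ψ) - sin ψ = 2 cos(2ψ) sin ψ (using Sum-to-product)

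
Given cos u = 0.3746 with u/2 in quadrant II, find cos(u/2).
cos(u/2) = ±√((1 + cos u)/2); negative since u/2 ∈ QII, so cos(u/2) = -0.829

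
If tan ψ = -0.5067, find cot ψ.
cot ψ = 1/tan ψ = -1.974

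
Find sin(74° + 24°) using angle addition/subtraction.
sin(74° + 24°) = sin 74° cos 24° + cos 74° sin 24° = 0.9903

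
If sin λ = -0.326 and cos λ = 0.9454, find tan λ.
tan λ = sin λ / cos λ = -0.3448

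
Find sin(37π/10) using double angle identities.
sin(37π/10) = 2 sin 37π/20 cos 37π/20 = -0.809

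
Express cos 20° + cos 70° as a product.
cos 20° + cos 70° = 2 cos(45°) cos(-25°)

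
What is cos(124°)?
cos(124°) = -0.5592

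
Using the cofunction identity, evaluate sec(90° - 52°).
sec(90° - 52°) = csc(52°) = 1.269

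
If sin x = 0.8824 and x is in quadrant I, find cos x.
cos x = 0.4705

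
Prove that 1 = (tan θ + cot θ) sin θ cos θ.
RHS = (sin θ/cos θ + cos θ/sin θ) sin θ cos θ = ((sin²θ + cos²θ)/(sin θ cos θ)) · sin θ cos θ = sin²θ + cos²θ = 1 = LHS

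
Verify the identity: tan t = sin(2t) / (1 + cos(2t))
RHS = 2 sin t cos t / (2cos²t) = sin t/cos t = tan t = LHS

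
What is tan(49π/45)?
tan(49π/45) = 0.2867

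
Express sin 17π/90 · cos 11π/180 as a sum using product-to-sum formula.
sin 17π/90 cos 11π/180 = (1/2)[sin(17π/90+11π/180) + sin(17π/90-11π/180)]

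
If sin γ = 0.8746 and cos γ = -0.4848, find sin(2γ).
sin(2γ) = 2 sin γ cos γ = -0.848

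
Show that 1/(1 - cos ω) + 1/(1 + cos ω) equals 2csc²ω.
LHS = [(1 + cos ω) + (1 - cos ω)] / [(1 - cos ω)(1 + cos ω)] = 2/(1 - cos²ω) = 2/sin²ω = 2csc²ω = RHS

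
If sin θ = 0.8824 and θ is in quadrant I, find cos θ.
cos θ = 0.4705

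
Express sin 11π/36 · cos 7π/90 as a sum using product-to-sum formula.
sin 11π/36 cos 7π/90 = (1/2)[sin(11π/36+7π/90) + sin(11π/36-7π/90)]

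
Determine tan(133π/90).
tan(133π/90) = 14.3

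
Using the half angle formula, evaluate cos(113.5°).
cos(113.5°) = -√((1 + cos 227°)/2) = -0.3987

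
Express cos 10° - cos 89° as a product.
cos 10° - cos 89° = -2 sin(49.5°) sin(-39.5°)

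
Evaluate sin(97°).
sin(97°) = 0.9925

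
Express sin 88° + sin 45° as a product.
sin 88° + sin 45° = 2 sin(66.5°) cos(21.5°)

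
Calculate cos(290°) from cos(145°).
cos(290°) = cos²145° - sin²145° = 0.342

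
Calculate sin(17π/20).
sin(17π/20) = 0.454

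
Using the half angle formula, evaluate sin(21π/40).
sin(21π/40) = √((1 - cos 21π/20)/2) = 0.9969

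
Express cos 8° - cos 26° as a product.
cos 8° - cos 26° = -2 sin(17°) sin(-9°)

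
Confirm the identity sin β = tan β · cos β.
RHS = (sin β/cos β) · cos β = sin β = LHS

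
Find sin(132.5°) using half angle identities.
sin(132.5°) = √((1 - cos 265°)/2) = 0.7373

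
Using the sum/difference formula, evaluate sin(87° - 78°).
sin(87° - 78°) = sin 87° cos 78° - cos 87° sin 78° = 0.1564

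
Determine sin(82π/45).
sin(82π/45) = -0.5299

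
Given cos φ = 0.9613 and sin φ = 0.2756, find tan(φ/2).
tan(φ/2) = sin φ / (1 + cos φ) = 0.1405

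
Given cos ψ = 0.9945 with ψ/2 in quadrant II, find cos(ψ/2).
cos(ψ/2) = ±√((1 + cos ψ)/2); negative since ψ/2 ∈ QII, so cos(ψ/2) = -0.9986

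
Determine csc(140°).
csc(140°) = 1.556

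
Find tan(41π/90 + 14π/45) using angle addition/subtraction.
tan(41π/90 + 14π/45) = (tan 41π/90 + tan 14π/45)/(1 - tan 41π/90 tan 14π/45) = -0.9004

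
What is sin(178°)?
sin(178°) = 0.0349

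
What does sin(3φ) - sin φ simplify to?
sin(3φ) - sin φ = 2 cos(2φ) sin φ (using Sum-to-product)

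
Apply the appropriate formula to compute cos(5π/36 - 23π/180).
cos(5π/36 - 23π/180) = cos 5π/36 cos 23π/180 + sin 5π/36 sin 23π/180 = 0.9994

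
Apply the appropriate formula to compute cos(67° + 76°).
cos(67° + 76°) = cos 67° cos 76° - sin 67° sin 76° = -0.7986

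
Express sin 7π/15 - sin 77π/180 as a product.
sin 7π/15 - sin 77π/180 = 2 cos(161π/360) sin(7π/360)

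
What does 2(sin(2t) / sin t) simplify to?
2(sin(2t) / sin t) = 2(2 cos t) (using Double angle)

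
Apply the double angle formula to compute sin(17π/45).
sin(17π/45) = 2 sin 17π/90 cos 17π/90 = 0.9272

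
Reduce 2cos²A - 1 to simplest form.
2cos²A - 1 = cos(2A) (using Double angle)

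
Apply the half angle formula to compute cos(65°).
cos(65°) = √((1 + cos 130°)/2) = 0.4226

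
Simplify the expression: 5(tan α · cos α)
5(tan α · cos α) = 5(sin α) (using Quotient identity)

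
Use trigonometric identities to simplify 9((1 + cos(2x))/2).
9((1 + cos(2x))/2) = 9(cos²x) (using Power reduction)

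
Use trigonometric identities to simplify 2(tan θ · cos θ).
2(tan θ · cos θ) = 2(sin θ) (using Quotient identity)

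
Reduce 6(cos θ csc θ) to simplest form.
6(cos θ csc θ) = 6(cot θ) (using Reciprocal + quotient)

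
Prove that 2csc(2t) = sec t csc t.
LHS = 2/sin(2t) = 2/(2 sin t cos t) = 1/(sin t cos t) = (1/cos t)(1/sin t) = sec t csc t = RHS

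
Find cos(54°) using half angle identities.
cos(54°) = √((1 + cos 108°)/2) = 0.5878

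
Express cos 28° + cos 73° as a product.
cos 28° + cos 73° = 2 cos(50.5°) cos(-22.5°)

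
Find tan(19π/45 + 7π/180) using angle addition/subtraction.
tan(19π/45 + 7π/180) = (tan 19π/45 + tan 7π/180)/(1 - tan 19π/45 tan 7π/180) = 8.144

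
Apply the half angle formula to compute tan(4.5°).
tan(4.5°) = sin 9° / (1 + cos 9°) = 0.0787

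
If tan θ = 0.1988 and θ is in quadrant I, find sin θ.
sin θ = 0.195 (using tan²θ + 1 = sec²θ)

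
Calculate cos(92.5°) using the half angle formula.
cos(92.5°) = -√((1 + cos 185°)/2) = -0.04362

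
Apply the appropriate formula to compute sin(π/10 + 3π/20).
sin(π/10 + 3π/20) = sin π/10 cos 3π/20 + cos π/10 sin 3π/20 = √2/2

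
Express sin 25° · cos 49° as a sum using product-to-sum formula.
sin 25° cos 49° = (1/2)[sin(25°+49°) + sin(25°-49°)]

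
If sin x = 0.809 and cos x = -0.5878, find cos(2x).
cos(2x) = cos²x - sin²x = -0.309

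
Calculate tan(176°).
tan(176°) = -0.06993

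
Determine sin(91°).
sin(91°) = 0.9998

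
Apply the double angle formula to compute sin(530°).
sin(530°) = 2 sin 265° cos 265° = 0.1736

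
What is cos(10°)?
cos(10°) = 0.9848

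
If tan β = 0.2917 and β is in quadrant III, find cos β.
cos β = -0.96 (using tan²β + 1 = sec²β)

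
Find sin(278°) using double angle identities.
sin(278°) = 2 sin 139° cos 139° = -0.9903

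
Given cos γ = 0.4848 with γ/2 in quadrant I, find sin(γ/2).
sin(γ/2) = ±√((1 - cos γ)/2); positive since γ/2 ∈ QI, so sin(γ/2) = 0.5075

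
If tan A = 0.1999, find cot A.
cot A = 1/tan A = 5.003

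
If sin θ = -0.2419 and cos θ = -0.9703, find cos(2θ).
cos(2θ) = cos²θ - sin²θ = 0.883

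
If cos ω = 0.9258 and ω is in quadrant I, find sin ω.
sin ω = 0.378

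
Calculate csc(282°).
csc(282°) = -1.022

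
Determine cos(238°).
cos(238°) = -0.5299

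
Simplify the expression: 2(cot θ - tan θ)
2(cot θ - tan θ) = 2(2 cot(2θ)) (using Double angle)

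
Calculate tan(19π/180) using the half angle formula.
tan(19π/180) = sin 19π/90 / (1 + cos 19π/90) = 0.3443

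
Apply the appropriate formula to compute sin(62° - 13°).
sin(62° - 13°) = sin 62° cos 13° - cos 62° sin 13° = 0.7547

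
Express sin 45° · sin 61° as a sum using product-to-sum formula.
sin 45° sin 61° = (1/2)[cos(45°-61°) - cos(45°+61°)]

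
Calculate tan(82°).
tan(82°) = 7.115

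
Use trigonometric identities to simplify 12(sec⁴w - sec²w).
12(sec⁴w - sec²w) = 12(tan⁴w + tan²w) (using Pythagorean)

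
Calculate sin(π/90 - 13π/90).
sin(π/90 - 13π/90) = sin π/90 cos 13π/90 - cos π/90 sin 13π/90 = -0.4067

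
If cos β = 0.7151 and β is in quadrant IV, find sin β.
sin β = -0.699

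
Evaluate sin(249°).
sin(249°) = -0.9336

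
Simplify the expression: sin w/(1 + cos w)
sin w/(1 + cos w) = tan(w/2) (using Half angle)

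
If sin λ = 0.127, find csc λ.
csc λ = 1/sin λ = 7.874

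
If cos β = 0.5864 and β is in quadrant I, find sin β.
sin β = 0.81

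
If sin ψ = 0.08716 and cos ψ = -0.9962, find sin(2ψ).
sin(2ψ) = 2 sin ψ cos ψ = -0.1737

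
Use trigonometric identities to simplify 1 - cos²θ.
1 - cos²θ = sin²θ (using Pythagorean identity)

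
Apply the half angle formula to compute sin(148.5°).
sin(148.5°) = √((1 - cos 297°)/2) = 0.5225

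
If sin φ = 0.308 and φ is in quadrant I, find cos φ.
cos φ = 0.9514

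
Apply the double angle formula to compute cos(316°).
cos(316°) = cos²158° - sin²158° = 0.7193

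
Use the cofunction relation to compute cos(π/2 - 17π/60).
cos(π/2 - 17π/60) = sin(17π/60) = 0.7771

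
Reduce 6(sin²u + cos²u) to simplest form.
6(sin²u + cos²u) = 6 (using Pythagorean identity)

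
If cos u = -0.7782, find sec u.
sec u = 1/cos u = -1.285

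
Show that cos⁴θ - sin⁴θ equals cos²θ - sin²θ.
LHS = (cos²θ - sin²θ)(cos²θ + sin²θ) = (cos²θ - sin²θ) · 1 = cos²θ - sin²θ = RHS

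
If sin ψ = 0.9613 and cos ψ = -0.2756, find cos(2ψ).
cos(2ψ) = cos²ψ - sin²ψ = -0.8481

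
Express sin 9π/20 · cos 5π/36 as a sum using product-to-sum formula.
sin 9π/20 cos 5π/36 = (1/2)[sin(9π/20+5π/36) + sin(9π/20-5π/36)]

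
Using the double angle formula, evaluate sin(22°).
sin(22°) = 2 sin 11° cos 11° = 0.3746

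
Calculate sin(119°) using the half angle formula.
sin(119°) = √((1 - cos 238°)/2) = 0.8746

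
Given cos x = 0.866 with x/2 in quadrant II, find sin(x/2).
sin(x/2) = ±√((1 - cos x)/2); positive since x/2 ∈ QII, so sin(x/2) = 0.2588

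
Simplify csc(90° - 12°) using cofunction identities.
csc(90° - 12°) = sec(12°)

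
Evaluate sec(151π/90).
sec(151π/90) = 1.887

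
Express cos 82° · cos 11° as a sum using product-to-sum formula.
cos 82° cos 11° = (1/2)[cos(82°-11°) + cos(82°+11°)]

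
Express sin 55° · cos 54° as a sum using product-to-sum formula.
sin 55° cos 54° = (1/2)[sin(55°+54°) + sin(55°-54°)]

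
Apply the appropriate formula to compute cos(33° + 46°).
cos(33° + 46°) = cos 33° cos 46° - sin 33° sin 46° = 0.1908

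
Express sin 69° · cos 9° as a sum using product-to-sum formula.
sin 69° cos 9° = (1/2)[sin(69°+9°) + sin(69°-9°)]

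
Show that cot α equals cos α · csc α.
RHS = cos α · (1/sin α) = cos α/sin α = cot α = LHS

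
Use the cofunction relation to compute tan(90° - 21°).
tan(90° - 21°) = cot(21°) = 2.605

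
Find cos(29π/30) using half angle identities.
cos(29π/30) = -√((1 + cos 29π/15)/2) = -0.9945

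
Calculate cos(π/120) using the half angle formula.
cos(π/120) = √((1 + cos π/60)/2) = 0.9997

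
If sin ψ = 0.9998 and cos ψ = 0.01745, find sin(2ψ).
sin(2ψ) = 2 sin ψ cos ψ = 0.03489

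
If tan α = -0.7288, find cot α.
cot α = 1/tan α = -1.372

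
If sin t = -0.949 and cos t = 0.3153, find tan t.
tan t = sin t / cos t = -3.01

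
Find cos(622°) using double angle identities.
cos(622°) = cos²311° - sin²311° = -0.1392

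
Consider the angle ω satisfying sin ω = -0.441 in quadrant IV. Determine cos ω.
cos ω = √(1 - sin²ω) = 0.8975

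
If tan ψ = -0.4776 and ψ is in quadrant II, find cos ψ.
cos ψ = -0.9024 (using tan²ψ + 1 = sec²ψ)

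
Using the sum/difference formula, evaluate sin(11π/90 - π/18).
sin(11π/90 - π/18) = sin 11π/90 cos π/18 - cos 11π/90 sin π/18 = 0.2079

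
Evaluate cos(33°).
cos(33°) = 0.8387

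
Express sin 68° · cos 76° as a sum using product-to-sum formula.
sin 68° cos 76° = (1/2)[sin(68°+76°) + sin(68°-76°)]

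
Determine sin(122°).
sin(122°) = 0.848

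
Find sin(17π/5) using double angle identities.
sin(17π/5) = 2 sin 17π/10 cos 17π/10 = -0.9511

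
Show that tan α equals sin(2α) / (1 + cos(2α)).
RHS = 2 sin α cos α / (2cos²α) = sin α/cos α = tan α = LHS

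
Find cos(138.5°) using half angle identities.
cos(138.5°) = -√((1 + cos 277°)/2) = -0.749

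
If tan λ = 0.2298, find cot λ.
cot λ = 1/tan λ = 4.352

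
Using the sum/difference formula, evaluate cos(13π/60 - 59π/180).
cos(13π/60 - 59π/180) = cos 13π/60 cos 59π/180 + sin 13π/60 sin 59π/180 = 0.9397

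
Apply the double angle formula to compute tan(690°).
tan(690°) = 2 tan 345° / (1 - tan²345°) = -√3/3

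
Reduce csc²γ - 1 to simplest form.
csc²γ - 1 = cot²γ (using Pythagorean identity)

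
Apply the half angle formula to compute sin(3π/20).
sin(3π/20) = √((1 - cos 3π/10)/2) = 0.454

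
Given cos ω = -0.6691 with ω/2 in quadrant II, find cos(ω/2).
cos(ω/2) = ±√((1 + cos ω)/2); negative since ω/2 ∈ QII, so cos(ω/2) = -0.4068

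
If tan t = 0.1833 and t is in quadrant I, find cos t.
cos t = 0.9836 (using tan²t + 1 = sec²t)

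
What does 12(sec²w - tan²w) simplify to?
12(sec²w - tan²w) = 12 (using Pythagorean identity)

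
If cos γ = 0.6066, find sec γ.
sec γ = 1/cos γ = 1.649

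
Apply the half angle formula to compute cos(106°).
cos(106°) = -√((1 + cos 212°)/2) = -0.2756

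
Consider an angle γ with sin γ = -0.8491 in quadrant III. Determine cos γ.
cos γ = ±√(1 - sin²γ) = -0.5282 (negative in QIII)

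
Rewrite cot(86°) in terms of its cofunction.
cot(86°) = tan(90° - 86°) = tan(4°)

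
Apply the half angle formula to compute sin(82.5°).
sin(82.5°) = √((1 - cos 165°)/2) = 0.9914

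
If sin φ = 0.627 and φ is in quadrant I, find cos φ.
cos φ = 0.779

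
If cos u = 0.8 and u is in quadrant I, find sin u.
sin u = 0.6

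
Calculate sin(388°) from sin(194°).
sin(388°) = 2 sin 194° cos 194° = 0.4695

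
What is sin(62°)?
sin(62°) = 0.8829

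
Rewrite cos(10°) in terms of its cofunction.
cos(10°) = sin(90° - 10°) = sin(80°)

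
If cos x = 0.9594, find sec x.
sec x = 1/cos x = 1.042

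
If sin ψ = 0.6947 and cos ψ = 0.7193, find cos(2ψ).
cos(2ψ) = cos²ψ - sin²ψ = 0.03478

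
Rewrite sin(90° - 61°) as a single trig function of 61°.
sin(90° - 61°) = cos(61°)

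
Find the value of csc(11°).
csc(11°) = 5.241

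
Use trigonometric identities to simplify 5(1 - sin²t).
5(1 - sin²t) = 5(cos²t) (using Pythagorean identity)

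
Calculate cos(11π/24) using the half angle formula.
cos(11π/24) = √((1 + cos 11π/12)/2) = 0.1305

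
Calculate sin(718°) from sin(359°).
sin(718°) = 2 sin 359° cos 359° = -0.0349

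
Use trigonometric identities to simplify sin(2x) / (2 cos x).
sin(2x) / (2 cos x) = sin x (using Double angle)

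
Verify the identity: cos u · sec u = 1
LHS = cos u · (1/cos u) = 1 = RHS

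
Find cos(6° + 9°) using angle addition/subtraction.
cos(6° + 9°) = cos 6° cos 9° - sin 6° sin 9° = (√6+√2)/4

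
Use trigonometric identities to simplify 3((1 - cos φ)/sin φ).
3((1 - cos φ)/sin φ) = 3(tan(φ/2)) (using Half angle)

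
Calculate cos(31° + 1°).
cos(31° + 1°) = cos 31° cos 1° - sin 31° sin 1° = 0.848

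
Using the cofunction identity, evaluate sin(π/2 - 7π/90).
sin(π/2 - 7π/90) = cos(7π/90) = 0.9703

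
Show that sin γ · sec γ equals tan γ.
LHS = sin γ · (1/cos γ) = sin γ/cos γ = tan γ = RHS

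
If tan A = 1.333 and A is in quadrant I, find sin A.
sin A = 0.7999 (using tan²A + 1 = sec²A)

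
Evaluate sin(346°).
sin(346°) = -0.2419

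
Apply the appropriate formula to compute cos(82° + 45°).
cos(82° + 45°) = cos 82° cos 45° - sin 82° sin 45° = -0.6018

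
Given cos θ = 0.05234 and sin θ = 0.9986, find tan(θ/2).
tan(θ/2) = sin θ / (1 + cos θ) = 0.9489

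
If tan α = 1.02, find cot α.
cot α = 1/tan α = 0.9804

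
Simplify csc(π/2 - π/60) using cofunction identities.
csc(π/2 - π/60) = sec(π/60)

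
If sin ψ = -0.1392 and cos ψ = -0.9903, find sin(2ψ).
sin(2ψ) = 2 sin ψ cos ψ = 0.2757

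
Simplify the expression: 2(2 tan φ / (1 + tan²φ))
2(2 tan φ / (1 + tan²φ)) = 2(sin(2φ)) (using Double angle)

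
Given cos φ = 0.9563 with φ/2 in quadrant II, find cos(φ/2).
cos(φ/2) = ±√((1 + cos φ)/2); negative since φ/2 ∈ QII, so cos(φ/2) = -0.989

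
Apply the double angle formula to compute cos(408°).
cos(408°) = cos²204° - sin²204° = 0.6691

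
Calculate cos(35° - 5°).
cos(35° - 5°) = cos 35° cos 5° + sin 35° sin 5° = √3/2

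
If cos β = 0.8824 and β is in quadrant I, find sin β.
sin β = 0.4705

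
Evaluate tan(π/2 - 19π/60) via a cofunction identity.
tan(π/2 - 19π/60) = cot(19π/60) = 0.6494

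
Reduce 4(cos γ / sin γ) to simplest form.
4(cos γ / sin γ) = 4(cot γ) (using Quotient identity)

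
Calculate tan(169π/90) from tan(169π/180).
tan(169π/90) = 2 tan 169π/180 / (1 - tan²169π/180) = -0.404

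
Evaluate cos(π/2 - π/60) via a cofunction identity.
cos(π/2 - π/60) = sin(π/60) = 0.05234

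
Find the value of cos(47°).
cos(47°) = 0.682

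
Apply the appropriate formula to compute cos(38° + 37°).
cos(38° + 37°) = cos 38° cos 37° - sin 38° sin 37° = (√6-√2)/4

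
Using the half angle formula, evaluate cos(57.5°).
cos(57.5°) = √((1 + cos 115°)/2) = 0.5373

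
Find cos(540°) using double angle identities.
cos(540°) = cos²270° - sin²270° = -1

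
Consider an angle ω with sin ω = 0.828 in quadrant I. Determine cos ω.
cos ω = √(1 - sin²ω) = 0.5607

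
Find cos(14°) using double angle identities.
cos(14°) = cos²7° - sin²7° = 0.9703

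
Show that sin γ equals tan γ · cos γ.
RHS = (sin γ/cos γ) · cos γ = sin γ = LHS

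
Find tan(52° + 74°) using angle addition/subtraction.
tan(52° + 74°) = (tan 52° + tan 74°)/(1 - tan 52° tan 74°) = -1.376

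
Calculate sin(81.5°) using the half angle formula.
sin(81.5°) = √((1 - cos 163°)/2) = 0.989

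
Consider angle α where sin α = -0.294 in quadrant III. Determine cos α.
cos α = ±√(1 - sin²α) = -0.9558 (negative in QIII)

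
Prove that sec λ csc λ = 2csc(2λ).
RHS = 2/sin(2λ) = 2/(2 sin λ cos λ) = 1/(sin λ cos λ) = (1/cos λ)(1/sin λ) = sec λ csc λ = LHS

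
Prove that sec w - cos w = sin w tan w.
LHS = 1/cos w - cos w = (1 - cos²w)/cos w = sin²w/cos w = sin w · (sin w/cos w) = sin w tan w = RHS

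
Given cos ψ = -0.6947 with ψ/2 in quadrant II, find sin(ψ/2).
sin(ψ/2) = ±√((1 - cos ψ)/2); positive since ψ/2 ∈ QII, so sin(ψ/2) = 0.9205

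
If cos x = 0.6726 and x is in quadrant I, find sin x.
sin x = 0.74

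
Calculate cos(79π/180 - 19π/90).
cos(79π/180 - 19π/90) = cos 79π/180 cos 19π/90 + sin 79π/180 sin 19π/90 = 0.7547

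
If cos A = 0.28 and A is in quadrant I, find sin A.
sin A = 0.96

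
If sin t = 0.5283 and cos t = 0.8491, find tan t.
tan t = sin t / cos t = 0.6222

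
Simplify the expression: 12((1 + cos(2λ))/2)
12((1 + cos(2λ))/2) = 12(cos²λ) (using Power reduction)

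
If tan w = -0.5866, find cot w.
cot w = 1/tan w = -1.705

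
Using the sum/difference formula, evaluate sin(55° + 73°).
sin(55° + 73°) = sin 55° cos 73° + cos 55° sin 73° = 0.788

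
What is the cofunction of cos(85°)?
cos(85°) = sin(90° - 85°) = sin(5°)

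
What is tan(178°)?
tan(178°) = -0.03492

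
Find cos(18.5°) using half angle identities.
cos(18.5°) = √((1 + cos 37°)/2) = 0.9483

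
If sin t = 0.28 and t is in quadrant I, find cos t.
cos t = 0.96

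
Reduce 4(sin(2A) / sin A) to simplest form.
4(sin(2A) / sin A) = 4(2 cos A) (using Double angle)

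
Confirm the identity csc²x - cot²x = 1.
LHS = 1/sin²x - cos²x/sin²x = (1 - cos²x)/sin²x = sin²x/sin²x = 1 = RHS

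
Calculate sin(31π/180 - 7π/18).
sin(31π/180 - 7π/18) = sin 31π/180 cos 7π/18 - cos 31π/180 sin 7π/18 = -0.6293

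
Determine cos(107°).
cos(107°) = -0.2924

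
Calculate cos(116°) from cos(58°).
cos(116°) = cos²58° - sin²58° = -0.4384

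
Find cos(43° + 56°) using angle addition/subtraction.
cos(43° + 56°) = cos 43° cos 56° - sin 43° sin 56° = -0.1564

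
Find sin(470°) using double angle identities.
sin(470°) = 2 sin 235° cos 235° = 0.9397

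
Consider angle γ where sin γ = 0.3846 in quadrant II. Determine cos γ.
cos γ = ±√(1 - sin²γ) = -0.9231 (negative in QII)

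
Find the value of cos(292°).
cos(292°) = 0.3746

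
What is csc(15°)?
csc(15°) = 3.864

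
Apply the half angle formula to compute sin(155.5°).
sin(155.5°) = √((1 - cos 311°)/2) = 0.4147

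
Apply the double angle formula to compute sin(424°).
sin(424°) = 2 sin 212° cos 212° = 0.8988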